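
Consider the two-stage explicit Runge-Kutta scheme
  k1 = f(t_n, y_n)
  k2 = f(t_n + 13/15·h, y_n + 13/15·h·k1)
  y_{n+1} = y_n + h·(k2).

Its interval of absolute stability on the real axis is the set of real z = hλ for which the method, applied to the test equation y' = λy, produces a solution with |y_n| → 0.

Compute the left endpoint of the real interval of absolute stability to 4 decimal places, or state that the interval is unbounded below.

Set f=λy, z=hλ:
  k1=λy_n ⇒ h·k1=z·y_n;  k2=λ(1+13/15z)y_n ⇒ h·k2=z(1+13/15z)y_n
  y_{n+1}/y_n = 1 + z(1+13/15z) = 1 + z + 13/15z²
  Hence R(z) = 1 + z + 13/15z².

Solve |R(x)|<1 on ℝ⁻.
x=-0.96: |R|=0.8387
R=1: x+13/15x²=0 ⇒ x=−15/13=-1.1538; min R=1−1/(4·13/15)=0.7115>−1
Confirm numerically:
  x=-1.038: |R|=0.89578 <1
  x=-0.826: |R|=0.76531 <1
  x=-0.756: |R|=0.73933 <1
  x=-0.662: |R|=0.71781 <1
  x=-1.594: |R|=1.60806 >1
  x=-1.436: |R|=1.35115 >1
Interval (-1.1538, 0).

z* = -1.1538.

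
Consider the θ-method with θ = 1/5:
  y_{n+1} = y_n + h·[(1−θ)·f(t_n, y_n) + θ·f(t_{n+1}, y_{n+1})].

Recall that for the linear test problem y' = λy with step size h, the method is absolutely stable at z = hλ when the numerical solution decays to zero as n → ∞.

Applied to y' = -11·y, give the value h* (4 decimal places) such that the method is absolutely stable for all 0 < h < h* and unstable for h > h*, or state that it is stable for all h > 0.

With y'=λy (z=hλ):
  y_{n+1} = y_n + z·[4/5·y_n + 1/5·y_{n+1}] ⇒ (1 − 1/5z)y_{n+1} = (1 + 4/5z)y_n
  R(z) = (1 + 4/5z)/(1 − 1/5z).

Boundary: |R(x)|=1, x<0.
x=-1.2: |R|=0.0323
R=−1: 1+4/5x = −1+1/5x ⇒ -3/5x=2 ⇒ x=2/(-3/5)=-3.3333
Confirm numerically:
  x=-2.910: |R|=0.83944 <1
  x=-1.811: |R|=0.32947 <1
  x=-1.756: |R|=0.29959 <1
  x=-1.444: |R|=0.12042 <1
  x=-3.861: |R|=1.17865 >1
  x=-3.830: |R|=1.16874 >1
So |R|<1 on (-3.3333, 0).

(-3.3333,0); λ=-11 ⇒ h* = (10/3)/11 = 0.3030.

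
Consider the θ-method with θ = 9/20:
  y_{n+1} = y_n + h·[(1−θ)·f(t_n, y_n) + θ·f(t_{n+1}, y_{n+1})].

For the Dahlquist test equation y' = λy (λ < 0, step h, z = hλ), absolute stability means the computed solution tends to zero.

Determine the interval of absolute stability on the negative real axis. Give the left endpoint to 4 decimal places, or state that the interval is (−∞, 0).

(-20.0000, 0).

With y'=λy (z=hλ):
  y_{n+1} = y_n + z·[11/20·y_n + 9/20·y_{n+1}] ⇒ (1 − 9/20z)y_{n+1} = (1 + 11/20z)y_n
  so R(z) = (1 + 11/20z)/(1 − 9/20z).

Need |R(x)|<1, x<0.
x=-1.29: |R|=0.1838
R=−1: 1+11/20x = −1+9/20x ⇒ -1/10x=2 ⇒ x=2/(-1/10)=-20.0000
Confirm numerically:
  x=-18.663: |R|=0.98577 <1
  x=-18.454: |R|=0.98338 <1
  x=-15.043: |R|=0.93620 <1
  x=-20.528: |R|=1.00516 >1
  x=-20.340: |R|=1.00335 >1
  x=-20.241: |R|=1.00238 >1
Stable set (-20.0000, 0).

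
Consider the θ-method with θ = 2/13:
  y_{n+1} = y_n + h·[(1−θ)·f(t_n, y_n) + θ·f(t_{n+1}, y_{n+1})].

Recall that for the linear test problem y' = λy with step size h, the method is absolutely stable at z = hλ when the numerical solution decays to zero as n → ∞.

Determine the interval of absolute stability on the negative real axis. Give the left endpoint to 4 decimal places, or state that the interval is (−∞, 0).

Set f=λy, z=hλ:
  y_{n+1} = y_n + z·[11/13·y_n + 2/13·y_{n+1}] ⇒ (1 − 2/13z)y_{n+1} = (1 + 11/13z)y_n
  so R(z) = (1 + 11/13z)/(1 − 2/13z).

Need |R(x)|<1, x<0.
x=-0.58: |R|=0.4675
R=−1: 1+11/13x = −1+2/13x ⇒ -9/13x=2 ⇒ x=2/(-9/13)=-2.8889
Confirm numerically:
  x=-2.063: |R|=0.56598 <1
  x=-1.920: |R|=0.48219 <1
  x=-1.496: |R|=0.21611 <1
  x=-1.484: |R|=0.20817 <1
  x=-3.369: |R|=1.21892 >1
  x=-3.281: |R|=1.18040 >1
  x=-3.102: |R|=1.09988 >1
So |R|<1 on (-2.8889, 0).

(-2.8889, 0).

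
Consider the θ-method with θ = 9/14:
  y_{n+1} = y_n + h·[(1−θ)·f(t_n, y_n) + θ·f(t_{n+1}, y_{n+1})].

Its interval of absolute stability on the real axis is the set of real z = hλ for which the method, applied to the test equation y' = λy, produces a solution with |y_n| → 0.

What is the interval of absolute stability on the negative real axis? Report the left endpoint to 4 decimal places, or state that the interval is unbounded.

Test eqn y'=λy, z=hλ:
  y_{n+1} = y_n + z·[5/14·y_n + 9/14·y_{n+1}] ⇒ (1 − 9/14z)y_{n+1} = (1 + 5/14z)y_n
  Hence R(z) = (1 + 5/14z)/(1 − 9/14z).

Solve |R(x)|<1 on ℝ⁻.
x=-0.61: |R|=0.5618
x=-2: |R|=0.1250
x=-10: |R|=0.3462
x=-100: |R|=0.5317
θ=9/14≥1/2 ⇒ |1+5/14x|<|1−9/14x| ∀x<0 ⇒ unbounded interval.

unbounded; (−∞, 0).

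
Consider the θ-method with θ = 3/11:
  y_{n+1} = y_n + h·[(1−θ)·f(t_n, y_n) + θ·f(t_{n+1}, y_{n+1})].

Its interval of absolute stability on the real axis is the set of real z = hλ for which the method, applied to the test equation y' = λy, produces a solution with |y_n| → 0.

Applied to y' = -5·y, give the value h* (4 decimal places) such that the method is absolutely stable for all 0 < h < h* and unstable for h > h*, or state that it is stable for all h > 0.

(-4.4000,0); λ=-5 ⇒ h* = (22/5)/5 = 0.8800.

Set f=λy, z=hλ:
  y_{n+1} = y_n + z·[8/11·y_n + 3/11·y_{n+1}] ⇒ (1 − 3/11z)y_{n+1} = (1 + 8/11z)y_n
  R(z) = (1 + 8/11z)/(1 − 3/11z).

Need |R(x)|<1, x<0.
x=-0.9: |R|=0.2774
R=−1: 1+8/11x = −1+3/11x ⇒ -5/11x=2 ⇒ x=2/(-5/11)=-4.4000
Confirm numerically:
  x=-4.376: |R|=0.99503 <1
  x=-4.300: |R|=0.97908 <1
  x=-1.871: |R|=0.23885 <1
  x=-1.827: |R|=0.21940 <1
  x=-4.527: |R|=1.02583 >1
  x=-4.504: |R|=1.02121 >1
Interval (-4.4000, 0).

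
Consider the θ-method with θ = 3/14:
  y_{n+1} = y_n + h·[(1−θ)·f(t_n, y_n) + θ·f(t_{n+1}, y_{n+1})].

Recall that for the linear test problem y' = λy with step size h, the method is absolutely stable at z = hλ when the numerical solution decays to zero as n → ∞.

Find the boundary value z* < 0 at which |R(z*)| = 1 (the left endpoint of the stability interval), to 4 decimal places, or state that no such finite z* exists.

left endpoint -3.5000.

Test eqn y'=λy, z=hλ:
  y_{n+1} = y_n + z·[11/14·y_n + 3/14·y_{n+1}] ⇒ (1 − 3/14z)y_{n+1} = (1 + 11/14z)y_n
  Hence R(z) = (1 + 11/14z)/(1 − 3/14z).

Find x<0 with |R(x)|<1.
x=-0.59: |R|=0.4762
R=−1: 1+11/14x = −1+3/14x ⇒ -4/7x=2 ⇒ x=2/(-4/7)=-3.5000
Confirm numerically:
  x=-2.799: |R|=0.74961 <1
  x=-2.574: |R|=0.65896 <1
  x=-2.500: |R|=0.62791 <1
  x=-3.891: |R|=1.12184 >1
  x=-3.625: |R|=1.04020 >1
So |R|<1 on (-3.5000, 0).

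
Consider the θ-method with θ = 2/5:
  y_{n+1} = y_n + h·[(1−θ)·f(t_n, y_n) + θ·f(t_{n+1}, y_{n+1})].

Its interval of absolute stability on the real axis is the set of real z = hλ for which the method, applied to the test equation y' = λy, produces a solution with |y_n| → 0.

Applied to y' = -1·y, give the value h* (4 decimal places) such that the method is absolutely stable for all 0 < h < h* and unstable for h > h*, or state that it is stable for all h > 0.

(-10.0000,0); λ=-1 ⇒ h* = (10)/1 = 10.0000.

On y'=λy, z=hλ:
  y_{n+1} = y_n + z·[3/5·y_n + 2/5·y_{n+1}] ⇒ (1 − 2/5z)y_{n+1} = (1 + 3/5z)y_n
  R(z) = (1 + 3/5z)/(1 − 2/5z).

Solve |R(x)|<1 on ℝ⁻.
x=-1.69: |R|=0.0084
R=−1: 1+3/5x = −1+2/5x ⇒ -1/5x=2 ⇒ x=2/(-1/5)=-10.0000
Confirm numerically:
  x=-7.674: |R|=0.88569 <1
  x=-6.231: |R|=0.78416 <1
  x=-5.881: |R|=0.75427 <1
  x=-10.459: |R|=1.01771 >1
  x=-10.317: |R|=1.01237 >1
So |R|<1 on (-10.0000, 0).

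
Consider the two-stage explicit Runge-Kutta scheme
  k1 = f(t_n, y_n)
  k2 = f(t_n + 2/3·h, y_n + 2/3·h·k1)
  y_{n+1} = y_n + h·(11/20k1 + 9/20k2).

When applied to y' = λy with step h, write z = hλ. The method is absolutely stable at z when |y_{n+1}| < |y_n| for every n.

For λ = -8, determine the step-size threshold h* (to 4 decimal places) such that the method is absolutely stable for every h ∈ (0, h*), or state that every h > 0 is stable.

(-3.3333,0); λ=-8 ⇒ h* = (10/3)/8 = 0.4167.

On y'=λy, z=hλ:
  k1=λy_n ⇒ h·k1=z·y_n;  k2=λ(1+2/3z)y_n ⇒ h·k2=z(1+2/3z)y_n
  y_{n+1}/y_n = 1 + 11/20z + 9/20z(1+2/3z) = 1 + z + 3/10z²
  ⇒ R(z) = 1 + z + 3/10z².

Find x<0 with |R(x)|<1.
x=-0.61: |R|=0.5016
R=1: x+3/10x²=0 ⇒ x=−10/3=-3.3333; min R=1−1/(4·3/10)=0.1667>−1
Confirm numerically:
  x=-2.589: |R|=0.42188 <1
  x=-2.403: |R|=0.32932 <1
  x=-1.844: |R|=0.17610 <1
  x=-3.476: |R|=1.14877 >1
  x=-3.420: |R|=1.08892 >1
Stable set (-3.3333, 0).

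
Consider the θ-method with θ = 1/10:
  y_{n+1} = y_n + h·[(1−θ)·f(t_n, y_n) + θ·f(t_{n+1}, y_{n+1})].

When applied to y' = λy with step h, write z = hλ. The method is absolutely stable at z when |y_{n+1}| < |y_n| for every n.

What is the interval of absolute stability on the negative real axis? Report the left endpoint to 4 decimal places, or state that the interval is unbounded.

On y'=λy, z=hλ:
  y_{n+1} = y_n + z·[9/10·y_n + 1/10·y_{n+1}] ⇒ (1 − 1/10z)y_{n+1} = (1 + 9/10z)y_n
  ⇒ R(z) = (1 + 9/10z)/(1 − 1/10z).

Boundary: |R(x)|=1, x<0.
x=-1.22: |R|=0.0873
R=−1: 1+9/10x = −1+1/10x ⇒ -4/5x=2 ⇒ x=2/(-4/5)=-2.5000
Confirm numerically:
  x=-2.402: |R|=0.93678 <1
  x=-2.064: |R|=0.71088 <1
  x=-1.186: |R|=0.06025 <1
  x=-3.092: |R|=1.36175 >1
  x=-2.706: |R|=1.12970 >1
  x=-2.618: |R|=1.07481 >1
Interval (-2.5000, 0).

z∈(-2.5000,0).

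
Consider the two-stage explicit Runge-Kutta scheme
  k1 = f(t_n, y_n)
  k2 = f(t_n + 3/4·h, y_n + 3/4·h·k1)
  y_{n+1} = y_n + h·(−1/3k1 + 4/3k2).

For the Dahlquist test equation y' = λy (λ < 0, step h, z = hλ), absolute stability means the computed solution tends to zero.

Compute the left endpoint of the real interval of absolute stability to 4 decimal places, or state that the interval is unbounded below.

z* = -1.0000.

With y'=λy (z=hλ):
  k1=λy_n ⇒ h·k1=z·y_n;  k2=λ(1+3/4z)y_n ⇒ h·k2=z(1+3/4z)y_n
  y_{n+1}/y_n = 1 − 1/3z + 4/3z(1+3/4z) = 1 + z + z²
  R(z) = 1 + z + z².

Find x<0 with |R(x)|<1.
x=-1.68: |R|=2.1424
R=1: x+1x²=0 ⇒ x=−1=-1.0000; min R=1−1/(4·1)=0.7500>−1
Confirm numerically:
  x=-0.849: |R|=0.87180 <1
  x=-0.707: |R|=0.79285 <1
  x=-0.654: |R|=0.77372 <1
  x=-0.621: |R|=0.76464 <1
  x=-1.525: |R|=1.80062 >1
  x=-1.516: |R|=1.78226 >1
  x=-1.494: |R|=1.73804 >1
Stable set (-1.0000, 0).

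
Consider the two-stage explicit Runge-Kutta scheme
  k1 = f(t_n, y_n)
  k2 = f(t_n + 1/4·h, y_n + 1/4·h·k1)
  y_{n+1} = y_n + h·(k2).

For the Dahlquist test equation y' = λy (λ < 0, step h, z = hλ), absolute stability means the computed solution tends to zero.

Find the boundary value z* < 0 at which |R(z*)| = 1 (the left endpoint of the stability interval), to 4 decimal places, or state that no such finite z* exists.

z* = -4.0000.

Set f=λy, z=hλ:
  k1=λy_n ⇒ h·k1=z·y_n;  k2=λ(1+1/4z)y_n ⇒ h·k2=z(1+1/4z)y_n
  y_{n+1}/y_n = 1 + z(1+1/4z) = 1 + z + 1/4z²
  R(z) = 1 + z + 1/4z².

Boundary: |R(x)|=1, x<0.
x=-0.92: |R|=0.2916
R=1: x+1/4x²=0 ⇒ x=−4=-4.0000; min R=1−1/(4·1/4)=0.0000>−1
Confirm numerically:
  x=-3.618: |R|=0.65448 <1
  x=-2.869: |R|=0.18879 <1
  x=-1.948: |R|=0.00068 <1
  x=-4.562: |R|=1.64096 >1
  x=-4.286: |R|=1.30645 >1
  x=-4.058: |R|=1.05884 >1
So |R|<1 on (-4.0000, 0).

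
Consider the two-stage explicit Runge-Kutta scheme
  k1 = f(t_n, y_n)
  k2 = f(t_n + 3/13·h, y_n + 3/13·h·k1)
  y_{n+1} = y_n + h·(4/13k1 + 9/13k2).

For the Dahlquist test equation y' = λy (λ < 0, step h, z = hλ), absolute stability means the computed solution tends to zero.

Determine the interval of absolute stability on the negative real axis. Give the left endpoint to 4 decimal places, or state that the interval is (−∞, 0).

z∈(-6.2593,0).

On y'=λy, z=hλ:
  k1=λy_n ⇒ h·k1=z·y_n;  k2=λ(1+3/13z)y_n ⇒ h·k2=z(1+3/13z)y_n
  y_{n+1}/y_n = 1 + 4/13z + 9/13z(1+3/13z) = 1 + z + 27/169z²
  ⇒ R(z) = 1 + z + 27/169z².

Solve |R(x)|<1 on ℝ⁻.
x=-0.32: |R|=0.6964
R=1: x+27/169x²=0 ⇒ x=−169/27=-6.2593; min R=1−1/(4·27/169)=-0.5648>−1
Confirm numerically:
  x=-4.658: |R|=0.19162 <1
  x=-3.798: |R|=0.49345 <1
  x=-3.348: |R|=0.55720 <1
  x=-2.593: |R|=0.51881 <1
  x=-6.840: |R|=1.63462 >1
  x=-6.326: |R|=1.06745 >1
So |R|<1 on (-6.2593, 0).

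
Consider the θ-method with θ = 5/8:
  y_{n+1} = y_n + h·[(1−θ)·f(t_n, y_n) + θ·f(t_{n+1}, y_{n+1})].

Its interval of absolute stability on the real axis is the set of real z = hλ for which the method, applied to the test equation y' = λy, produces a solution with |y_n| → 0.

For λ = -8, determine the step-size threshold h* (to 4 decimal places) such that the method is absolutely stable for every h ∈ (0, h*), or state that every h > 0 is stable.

Test eqn y'=λy, z=hλ:
  y_{n+1} = y_n + z·[3/8·y_n + 5/8·y_{n+1}] ⇒ (1 − 5/8z)y_{n+1} = (1 + 3/8z)y_n
  Hence R(z) = (1 + 3/8z)/(1 − 5/8z).

Need |R(x)|<1, x<0.
x=-1.52: |R|=0.2205
x=-2: |R|=0.1111
x=-10: |R|=0.3793
x=-100: |R|=0.5748
θ=5/8≥1/2 ⇒ |1+3/8x|<|1−5/8x| ∀x<0 ⇒ interval (−∞,0).

unbounded; (−∞, 0). Any h>0 works for λ=-8.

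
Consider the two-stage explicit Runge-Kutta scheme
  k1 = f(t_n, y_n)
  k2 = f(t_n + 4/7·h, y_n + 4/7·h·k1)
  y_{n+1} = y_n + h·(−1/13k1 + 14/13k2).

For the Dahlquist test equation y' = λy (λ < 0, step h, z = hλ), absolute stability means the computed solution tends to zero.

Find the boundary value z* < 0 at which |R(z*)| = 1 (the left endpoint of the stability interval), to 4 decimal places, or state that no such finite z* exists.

Test eqn y'=λy, z=hλ:
  k1=λy_n ⇒ h·k1=z·y_n;  k2=λ(1+4/7z)y_n ⇒ h·k2=z(1+4/7z)y_n
  y_{n+1}/y_n = 1 − 1/13z + 14/13z(1+4/7z) = 1 + z + 8/13z²
  so R(z) = 1 + z + 8/13z².

Boundary: |R(x)|=1, x<0.
x=-1.08: |R|=0.6378
R=1: x+8/13x²=0 ⇒ x=−13/8=-1.6250; min R=1−1/(4·8/13)=0.5938>−1
Confirm numerically:
  x=-1.146: |R|=0.66219 <1
  x=-1.095: |R|=0.64286 <1
  x=-0.927: |R|=0.60182 <1
  x=-2.028: |R|=1.50294 >1
  x=-1.945: |R|=1.38302 >1
Interval (-1.6250, 0).

z* = -1.6250.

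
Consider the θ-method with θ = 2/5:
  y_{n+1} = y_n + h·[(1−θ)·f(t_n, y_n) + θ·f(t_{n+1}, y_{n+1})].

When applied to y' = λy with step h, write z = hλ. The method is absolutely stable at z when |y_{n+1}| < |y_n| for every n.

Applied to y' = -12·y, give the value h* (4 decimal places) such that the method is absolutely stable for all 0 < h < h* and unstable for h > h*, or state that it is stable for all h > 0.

On y'=λy, z=hλ:
  y_{n+1} = y_n + z·[3/5·y_n + 2/5·y_{n+1}] ⇒ (1 − 2/5z)y_{n+1} = (1 + 3/5z)y_n
  Hence R(z) = (1 + 3/5z)/(1 − 2/5z).

Need |R(x)|<1, x<0.
x=-1.01: |R|=0.2806
R=−1: 1+3/5x = −1+2/5x ⇒ -1/5x=2 ⇒ x=2/(-1/5)=-10.0000
Confirm numerically:
  x=-9.299: |R|=0.97029 <1
  x=-8.603: |R|=0.93709 <1
  x=-6.886: |R|=0.83411 <1
  x=-10.289: |R|=1.01130 >1
  x=-10.028: |R|=1.00112 >1
Stable set (-10.0000, 0).

(-10.0000,0); λ=-12 ⇒ h* = (10)/12 = 0.8333.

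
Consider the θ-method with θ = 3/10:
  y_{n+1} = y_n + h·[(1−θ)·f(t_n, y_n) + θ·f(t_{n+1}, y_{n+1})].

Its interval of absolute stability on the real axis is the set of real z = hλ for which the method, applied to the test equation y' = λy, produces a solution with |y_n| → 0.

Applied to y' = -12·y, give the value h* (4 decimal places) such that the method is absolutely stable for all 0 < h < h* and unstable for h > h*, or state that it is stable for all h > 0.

(-5.0000,0); λ=-12 ⇒ h* = (5)/12 = 0.4167.

On y'=λy, z=hλ:
  y_{n+1} = y_n + z·[7/10·y_n + 3/10·y_{n+1}] ⇒ (1 − 3/10z)y_{n+1} = (1 + 7/10z)y_n
  Hence R(z) = (1 + 7/10z)/(1 − 3/10z).

Solve |R(x)|<1 on ℝ⁻.
x=-0.94: |R|=0.2668
R=−1: 1+7/10x = −1+3/10x ⇒ -2/5x=2 ⇒ x=2/(-2/5)=-5.0000
Confirm numerically:
  x=-4.310: |R|=0.87963 <1
  x=-4.030: |R|=0.82435 <1
  x=-3.790: |R|=0.77351 <1
  x=-2.415: |R|=0.40041 <1
  x=-5.397: |R|=1.06063 >1
  x=-5.114: |R|=1.01799 >1
So |R|<1 on (-5.0000, 0).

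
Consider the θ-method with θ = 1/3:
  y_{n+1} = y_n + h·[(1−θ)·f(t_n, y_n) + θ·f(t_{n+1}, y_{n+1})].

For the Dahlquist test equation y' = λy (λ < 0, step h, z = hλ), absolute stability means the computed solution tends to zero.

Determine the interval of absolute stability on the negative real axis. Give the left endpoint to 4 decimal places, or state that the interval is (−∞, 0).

On y'=λy, z=hλ:
  y_{n+1} = y_n + z·[2/3·y_n + 1/3·y_{n+1}] ⇒ (1 − 1/3z)y_{n+1} = (1 + 2/3z)y_n
  Hence R(z) = (1 + 2/3z)/(1 − 1/3z).

Find x<0 with |R(x)|<1.
x=-1.05: |R|=0.2222
R=−1: 1+2/3x = −1+1/3x ⇒ -1/3x=2 ⇒ x=2/(-1/3)=-6.0000
Confirm numerically:
  x=-3.931: |R|=0.70149 <1
  x=-3.781: |R|=0.67276 <1
  x=-3.429: |R|=0.60009 <1
  x=-6.219: |R|=1.02376 >1
  x=-6.028: |R|=1.00310 >1
So |R|<1 on (-6.0000, 0).

z∈(-6.0000,0).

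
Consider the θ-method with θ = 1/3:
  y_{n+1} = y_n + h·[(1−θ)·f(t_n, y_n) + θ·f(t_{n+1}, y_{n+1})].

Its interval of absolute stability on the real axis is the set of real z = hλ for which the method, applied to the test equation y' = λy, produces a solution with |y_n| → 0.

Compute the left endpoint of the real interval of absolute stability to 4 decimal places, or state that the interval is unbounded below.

With y'=λy (z=hλ):
  y_{n+1} = y_n + z·[2/3·y_n + 1/3·y_{n+1}] ⇒ (1 − 1/3z)y_{n+1} = (1 + 2/3z)y_n
  R(z) = (1 + 2/3z)/(1 − 1/3z).

Find x<0 with |R(x)|<1.
x=-1.32: |R|=0.0833
R=−1: 1+2/3x = −1+1/3x ⇒ -1/3x=2 ⇒ x=2/(-1/3)=-6.0000
Confirm numerically:
  x=-5.256: |R|=0.90988 <1
  x=-4.057: |R|=0.72467 <1
  x=-3.426: |R|=0.59944 <1
  x=-2.478: |R|=0.35706 <1
  x=-6.587: |R|=1.06123 >1
  x=-6.384: |R|=1.04092 >1
Stable set (-6.0000, 0).

left endpoint -6.0000.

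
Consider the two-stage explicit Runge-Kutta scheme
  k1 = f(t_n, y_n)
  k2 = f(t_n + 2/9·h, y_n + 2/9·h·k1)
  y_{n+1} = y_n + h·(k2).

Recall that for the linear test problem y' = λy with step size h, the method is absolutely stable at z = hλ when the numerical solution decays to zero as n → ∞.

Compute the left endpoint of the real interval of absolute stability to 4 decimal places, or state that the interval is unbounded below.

Set f=λy, z=hλ:
  k1=λy_n ⇒ h·k1=z·y_n;  k2=λ(1+2/9z)y_n ⇒ h·k2=z(1+2/9z)y_n
  y_{n+1}/y_n = 1 + z(1+2/9z) = 1 + z + 2/9z²
  so R(z) = 1 + z + 2/9z².

Solve |R(x)|<1 on ℝ⁻.
x=-1.65: |R|=0.0450
R=1: x+2/9x²=0 ⇒ x=−9/2=-4.5000; min R=1−1/(4·2/9)=-0.1250>−1
Confirm numerically:
  x=-3.755: |R|=0.37834 <1
  x=-2.643: |R|=0.09068 <1
  x=-2.391: |R|=0.12058 <1
  x=-1.922: |R|=0.10109 <1
  x=-4.979: |R|=1.52999 >1
  x=-4.895: |R|=1.42967 >1
  x=-4.842: |R|=1.36799 >1
Interval (-4.5000, 0).

left endpoint -4.5000.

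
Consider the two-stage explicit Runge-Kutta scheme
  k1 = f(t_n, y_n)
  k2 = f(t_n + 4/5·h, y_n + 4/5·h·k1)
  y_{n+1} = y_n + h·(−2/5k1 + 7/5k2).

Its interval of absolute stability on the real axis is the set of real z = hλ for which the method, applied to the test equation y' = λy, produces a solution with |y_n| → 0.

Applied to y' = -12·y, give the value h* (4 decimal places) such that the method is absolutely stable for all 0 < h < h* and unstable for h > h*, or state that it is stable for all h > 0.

(-0.8929,0); λ=-12 ⇒ h* = (25/28)/12 = 0.0744.

With y'=λy (z=hλ):
  k1=λy_n ⇒ h·k1=z·y_n;  k2=λ(1+4/5z)y_n ⇒ h·k2=z(1+4/5z)y_n
  y_{n+1}/y_n = 1 − 2/5z + 7/5z(1+4/5z) = 1 + z + 28/25z²
  ⇒ R(z) = 1 + z + 28/25z².

Solve |R(x)|<1 on ℝ⁻.
x=-0.3: |R|=0.8008
R=1: x+28/25x²=0 ⇒ x=−25/28=-0.8929; min R=1−1/(4·28/25)=0.7768>−1
Confirm numerically:
  x=-0.846: |R|=0.95560 <1
  x=-0.710: |R|=0.85459 <1
  x=-0.629: |R|=0.81412 <1
  x=-0.494: |R|=0.77932 <1
  x=-1.423: |R|=1.84492 >1
  x=-1.364: |R|=1.71976 >1
  x=-1.327: |R|=1.64524 >1
Interval (-0.8929, 0).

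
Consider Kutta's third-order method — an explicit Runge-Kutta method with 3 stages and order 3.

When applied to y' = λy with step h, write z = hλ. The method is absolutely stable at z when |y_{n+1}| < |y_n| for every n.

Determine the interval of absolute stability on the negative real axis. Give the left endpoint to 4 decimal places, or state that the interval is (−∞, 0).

(-2.5127, 0).

On y'=λy, z=hλ:
  order 3, 3-stage ⇒ R(z)=1+z+z^2/2+z^3/6
  (e.g. R(-1.33)=0.16234, |R|=0.16234)

Find x<0 with |R(x)|<1.
x=-1.33: |R|=0.1623
|R(-2.7)|=1.3355 |R(-1.59)|=0.0041 |R(-1.28)|=0.1897
Bisect:
  x_lo=-2.9642 |R|=1.9118  x_hi=-0.3425 |R|=0.7095
  mid=-1.65335 |R|=0.03983 →hi
  mid=-2.30878 |R|=0.69469 →hi
  mid=-2.63649 |R|=1.21536 →lo
  mid=-2.47264 |R|=0.93526 →hi
  mid=-2.55456 |R|=1.07009 →lo
  mid=-2.51360 |R|=1.00140 →lo
  mid=-2.49312 |R|=0.96802 →hi
  mid=-2.50336 |R|=0.98463 →hi
  mid=-2.50848 |R|=0.99300 →hi
  ...
  [-2.51280,-2.51264] ⇒ x*=-2.5127
So |R|<1 on (-2.5127, 0).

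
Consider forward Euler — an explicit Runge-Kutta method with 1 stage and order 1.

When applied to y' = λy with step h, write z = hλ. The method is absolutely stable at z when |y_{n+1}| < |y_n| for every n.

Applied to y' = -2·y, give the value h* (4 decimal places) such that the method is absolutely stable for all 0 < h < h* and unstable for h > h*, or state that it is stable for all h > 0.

Test eqn y'=λy, z=hλ:
  order 1, 1-stage ⇒ R(z)=1+z
  (e.g. R(-1.45)=-0.45000, |R|=0.45000)

Find x<0 with |R(x)|<1.
x=-1.45: |R|=0.4500
|R(-1.75)|=0.7500 |R(-1.18)|=0.1800 |R(-0.6)|=0.4000
Bisect:
  x_lo=-2.6378 |R|=1.6378  x_hi=-0.0978 |R|=0.9022
  mid=-1.36784 |R|=0.36784 →hi
  mid=-2.00284 |R|=1.00284 →lo
  mid=-1.68534 |R|=0.68534 →hi
  mid=-1.84409 |R|=0.84409 →hi
  mid=-1.92346 |R|=0.92346 →hi
  mid=-1.96315 |R|=0.96315 →hi
  mid=-1.98299 |R|=0.98299 →hi
  ...
  [-2.00005,-1.99989] ⇒ x*=-2.0000
Interval (-2.0000, 0).

(-2.0000,0); λ=-2 ⇒ h* = 1.0000.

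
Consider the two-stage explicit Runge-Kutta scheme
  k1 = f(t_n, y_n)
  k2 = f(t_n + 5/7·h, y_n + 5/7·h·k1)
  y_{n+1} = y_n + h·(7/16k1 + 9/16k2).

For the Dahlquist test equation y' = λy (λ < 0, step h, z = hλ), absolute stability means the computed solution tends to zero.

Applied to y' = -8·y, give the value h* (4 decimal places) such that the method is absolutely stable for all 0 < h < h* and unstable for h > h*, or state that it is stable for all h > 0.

Set f=λy, z=hλ:
  k1=λy_n ⇒ h·k1=z·y_n;  k2=λ(1+5/7z)y_n ⇒ h·k2=z(1+5/7z)y_n
  y_{n+1}/y_n = 1 + 7/16z + 9/16z(1+5/7z) = 1 + z + 45/112z²
  so R(z) = 1 + z + 45/112z².

Solve |R(x)|<1 on ℝ⁻.
x=-0.5: |R|=0.6004
R=1: x+45/112x²=0 ⇒ x=−112/45=-2.4889; min R=1−1/(4·45/112)=0.3778>−1
Confirm numerically:
  x=-2.118: |R|=0.68438 <1
  x=-1.272: |R|=0.37808 <1
  x=-1.097: |R|=0.38651 <1
  x=-3.006: |R|=1.62455 >1
  x=-2.642: |R|=1.16253 >1
Interval (-2.4889, 0).

(-2.4889,0); λ=-8 ⇒ h* = (112/45)/8 = 0.3111.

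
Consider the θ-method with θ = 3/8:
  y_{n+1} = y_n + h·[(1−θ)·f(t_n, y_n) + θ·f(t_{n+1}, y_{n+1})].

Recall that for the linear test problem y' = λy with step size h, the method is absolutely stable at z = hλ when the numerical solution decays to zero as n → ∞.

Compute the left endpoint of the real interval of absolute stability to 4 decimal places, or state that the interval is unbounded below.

Set f=λy, z=hλ:
  y_{n+1} = y_n + z·[5/8·y_n + 3/8·y_{n+1}] ⇒ (1 − 3/8z)y_{n+1} = (1 + 5/8z)y_n
  R(z) = (1 + 5/8z)/(1 − 3/8z).

Boundary: |R(x)|=1, x<0.
x=-1.05: |R|=0.2466
R=−1: 1+5/8x = −1+3/8x ⇒ -1/4x=2 ⇒ x=2/(-1/4)=-8.0000
Confirm numerically:
  x=-7.007: |R|=0.93157 <1
  x=-5.283: |R|=0.77215 <1
  x=-4.783: |R|=0.71211 <1
  x=-4.266: |R|=0.64093 <1
  x=-8.586: |R|=1.03472 >1
  x=-8.573: |R|=1.03399 >1
Interval (-8.0000, 0).

left endpoint -8.0000.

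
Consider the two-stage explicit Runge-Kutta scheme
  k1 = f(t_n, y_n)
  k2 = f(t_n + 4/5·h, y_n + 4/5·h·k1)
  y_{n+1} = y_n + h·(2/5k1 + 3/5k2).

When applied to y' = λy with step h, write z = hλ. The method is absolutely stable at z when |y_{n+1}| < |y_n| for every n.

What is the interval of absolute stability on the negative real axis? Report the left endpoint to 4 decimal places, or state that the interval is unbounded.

On y'=λy, z=hλ:
  k1=λy_n ⇒ h·k1=z·y_n;  k2=λ(1+4/5z)y_n ⇒ h·k2=z(1+4/5z)y_n
  y_{n+1}/y_n = 1 + 2/5z + 3/5z(1+4/5z) = 1 + z + 12/25z²
  ⇒ R(z) = 1 + z + 12/25z².

Need |R(x)|<1, x<0.
x=-1.48: |R|=0.5714
R=1: x+12/25x²=0 ⇒ x=−25/12=-2.0833; min R=1−1/(4·12/25)=0.4792>−1
Confirm numerically:
  x=-1.685: |R|=0.67783 <1
  x=-1.492: |R|=0.57651 <1
  x=-1.018: |R|=0.47944 <1
  x=-2.404: |R|=1.37002 >1
  x=-2.270: |R|=1.20339 >1
Stable set (-2.0833, 0).

z∈(-2.0833,0).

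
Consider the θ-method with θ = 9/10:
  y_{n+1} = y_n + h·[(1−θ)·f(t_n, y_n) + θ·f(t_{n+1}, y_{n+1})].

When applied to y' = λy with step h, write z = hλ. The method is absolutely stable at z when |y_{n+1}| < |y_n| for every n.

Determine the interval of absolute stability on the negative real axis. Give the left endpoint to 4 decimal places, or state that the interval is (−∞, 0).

interval (−∞, 0).

Test eqn y'=λy, z=hλ:
  y_{n+1} = y_n + z·[1/10·y_n + 9/10·y_{n+1}] ⇒ (1 − 9/10z)y_{n+1} = (1 + 1/10z)y_n
  R(z) = (1 + 1/10z)/(1 − 9/10z).

Need |R(x)|<1, x<0.
x=-1.49: |R|=0.3635
x=-2: |R|=0.2857
x=-10: |R|=0.0000
x=-100: |R|=0.0989
θ=9/10≥1/2 ⇒ |1+1/10x|<|1−9/10x| ∀x<0 ⇒ unbounded interval.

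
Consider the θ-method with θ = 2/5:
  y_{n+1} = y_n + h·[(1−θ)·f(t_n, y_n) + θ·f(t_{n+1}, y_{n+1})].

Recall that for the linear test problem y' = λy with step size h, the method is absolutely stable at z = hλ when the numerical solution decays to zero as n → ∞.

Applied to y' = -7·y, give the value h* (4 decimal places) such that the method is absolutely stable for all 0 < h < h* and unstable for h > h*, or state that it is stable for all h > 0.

(-10.0000,0); λ=-7 ⇒ h* = (10)/7 = 1.4286.

Set f=λy, z=hλ:
  y_{n+1} = y_n + z·[3/5·y_n + 2/5·y_{n+1}] ⇒ (1 − 2/5z)y_{n+1} = (1 + 3/5z)y_n
  R(z) = (1 + 3/5z)/(1 − 2/5z).

Need |R(x)|<1, x<0.
x=-0.97: |R|=0.3012
R=−1: 1+3/5x = −1+2/5x ⇒ -1/5x=2 ⇒ x=2/(-1/5)=-10.0000
Confirm numerically:
  x=-8.060: |R|=0.90814 <1
  x=-7.423: |R|=0.87015 <1
  x=-5.690: |R|=0.73687 <1
  x=-10.391: |R|=1.01517 >1
  x=-10.227: |R|=1.00892 >1
Interval (-10.0000, 0).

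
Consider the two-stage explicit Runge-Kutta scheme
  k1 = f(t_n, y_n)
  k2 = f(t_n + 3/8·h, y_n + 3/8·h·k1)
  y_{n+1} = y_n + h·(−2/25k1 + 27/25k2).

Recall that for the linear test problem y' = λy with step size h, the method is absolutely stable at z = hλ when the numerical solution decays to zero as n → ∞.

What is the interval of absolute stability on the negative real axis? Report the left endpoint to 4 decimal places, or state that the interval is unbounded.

Set f=λy, z=hλ:
  k1=λy_n ⇒ h·k1=z·y_n;  k2=λ(1+3/8z)y_n ⇒ h·k2=z(1+3/8z)y_n
  y_{n+1}/y_n = 1 − 2/25z + 27/25z(1+3/8z) = 1 + z + 81/200z²
  R(z) = 1 + z + 81/200z².

Need |R(x)|<1, x<0.
x=-1.35: |R|=0.3881
R=1: x+81/200x²=0 ⇒ x=−200/81=-2.4691; min R=1−1/(4·81/200)=0.3827>−1
Confirm numerically:
  x=-2.108: |R|=0.69168 <1
  x=-1.840: |R|=0.53117 <1
  x=-1.568: |R|=0.42774 <1
  x=-1.209: |R|=0.38298 <1
  x=-3.030: |R|=1.68826 >1
  x=-2.614: |R|=1.15336 >1
Stable set (-2.4691, 0).

(-2.4691, 0).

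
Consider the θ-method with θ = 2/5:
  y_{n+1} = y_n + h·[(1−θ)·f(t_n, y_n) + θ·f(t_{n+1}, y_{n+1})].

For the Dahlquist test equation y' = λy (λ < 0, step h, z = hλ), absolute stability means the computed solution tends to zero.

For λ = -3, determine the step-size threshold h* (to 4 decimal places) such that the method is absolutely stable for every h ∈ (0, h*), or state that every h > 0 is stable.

(-10.0000,0); λ=-3 ⇒ h* = (10)/3 = 3.3333.

On y'=λy, z=hλ:
  y_{n+1} = y_n + z·[3/5·y_n + 2/5·y_{n+1}] ⇒ (1 − 2/5z)y_{n+1} = (1 + 3/5z)y_n
  Hence R(z) = (1 + 3/5z)/(1 − 2/5z).

Need |R(x)|<1, x<0.
x=-0.53: |R|=0.5627
R=−1: 1+3/5x = −1+2/5x ⇒ -1/5x=2 ⇒ x=2/(-1/5)=-10.0000
Confirm numerically:
  x=-5.988: |R|=0.76367 <1
  x=-4.269: |R|=0.57667 <1
  x=-4.236: |R|=0.57215 <1
  x=-10.537: |R|=1.02060 >1
  x=-10.310: |R|=1.01210 >1
  x=-10.118: |R|=1.00468 >1
Interval (-10.0000, 0).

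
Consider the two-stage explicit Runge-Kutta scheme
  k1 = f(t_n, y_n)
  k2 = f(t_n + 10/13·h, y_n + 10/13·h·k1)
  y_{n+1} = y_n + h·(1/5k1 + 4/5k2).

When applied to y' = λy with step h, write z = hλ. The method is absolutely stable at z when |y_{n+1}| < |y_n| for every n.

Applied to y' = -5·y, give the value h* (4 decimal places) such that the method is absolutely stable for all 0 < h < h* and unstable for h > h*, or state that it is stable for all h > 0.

(-1.6250,0); λ=-5 ⇒ h* = (13/8)/5 = 0.3250.

With y'=λy (z=hλ):
  k1=λy_n ⇒ h·k1=z·y_n;  k2=λ(1+10/13z)y_n ⇒ h·k2=z(1+10/13z)y_n
  y_{n+1}/y_n = 1 + 1/5z + 4/5z(1+10/13z) = 1 + z + 8/13z²
  Hence R(z) = 1 + z + 8/13z².

Solve |R(x)|<1 on ℝ⁻.
x=-0.99: |R|=0.6131
R=1: x+8/13x²=0 ⇒ x=−13/8=-1.6250; min R=1−1/(4·8/13)=0.5938>−1
Confirm numerically:
  x=-1.500: |R|=0.88462 <1
  x=-1.445: |R|=0.83994 <1
  x=-0.981: |R|=0.61122 <1
  x=-2.006: |R|=1.47033 >1
  x=-1.946: |R|=1.38441 >1
  x=-1.800: |R|=1.19385 >1
Interval (-1.6250, 0).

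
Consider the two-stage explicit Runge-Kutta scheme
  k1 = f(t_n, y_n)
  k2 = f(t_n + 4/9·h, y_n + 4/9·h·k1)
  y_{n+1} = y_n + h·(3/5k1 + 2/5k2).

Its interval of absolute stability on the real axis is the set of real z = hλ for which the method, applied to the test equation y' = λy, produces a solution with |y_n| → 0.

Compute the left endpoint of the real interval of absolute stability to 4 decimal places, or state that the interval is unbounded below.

With y'=λy (z=hλ):
  k1=λy_n ⇒ h·k1=z·y_n;  k2=λ(1+4/9z)y_n ⇒ h·k2=z(1+4/9z)y_n
  y_{n+1}/y_n = 1 + 3/5z + 2/5z(1+4/9z) = 1 + z + 8/45z²
  R(z) = 1 + z + 8/45z².

Need |R(x)|<1, x<0.
x=-0.87: |R|=0.2646
R=1: x+8/45x²=0 ⇒ x=−45/8=-5.6250; min R=1−1/(4·8/45)=-0.4062>−1
Confirm numerically:
  x=-4.159: |R|=0.08393 <1
  x=-3.311: |R|=0.36207 <1
  x=-2.500: |R|=0.38889 <1
  x=-2.475: |R|=0.38600 <1
  x=-6.111: |R|=1.52799 >1
  x=-5.693: |R|=1.06882 >1
  x=-5.667: |R|=1.04231 >1
Interval (-5.6250, 0).

z* = -5.6250.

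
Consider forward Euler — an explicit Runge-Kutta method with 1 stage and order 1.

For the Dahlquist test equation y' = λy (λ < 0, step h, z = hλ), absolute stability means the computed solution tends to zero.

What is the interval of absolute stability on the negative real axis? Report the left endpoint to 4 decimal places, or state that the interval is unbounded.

(-2.0000, 0).

On y'=λy, z=hλ:
  order 1, 1-stage ⇒ R(z)=1+z
  (e.g. R(-0.93)=0.07000, |R|=0.07000)

Find x<0 with |R(x)|<1.
x=-0.93: |R|=0.0700
|R(-1.54)|=0.5400 |R(-0.98)|=0.0200 |R(-0.57)|=0.4300
Bisect:
  x_lo=-2.8846 |R|=1.8846  x_hi=-0.1844 |R|=0.8156
  mid=-1.53448 |R|=0.53448 →hi
  mid=-2.20954 |R|=1.20954 →lo
  mid=-1.87201 |R|=0.87201 →hi
  mid=-2.04077 |R|=1.04077 →lo
  mid=-1.95639 |R|=0.95639 →hi
  mid=-1.99858 |R|=0.99858 →hi
  mid=-2.01968 |R|=1.01968 →lo
  mid=-2.00913 |R|=1.00913 →lo
  mid=-2.00386 |R|=1.00386 →lo
  ...
  [-2.00007,-1.99990] ⇒ x*=-2.0000
Stable set (-2.0000, 0).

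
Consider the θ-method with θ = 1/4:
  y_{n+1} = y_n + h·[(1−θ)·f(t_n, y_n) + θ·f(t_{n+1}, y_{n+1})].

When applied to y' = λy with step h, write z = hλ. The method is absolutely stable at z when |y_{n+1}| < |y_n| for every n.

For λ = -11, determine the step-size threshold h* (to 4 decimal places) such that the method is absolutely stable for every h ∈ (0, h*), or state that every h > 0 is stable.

Test eqn y'=λy, z=hλ:
  y_{n+1} = y_n + z·[3/4·y_n + 1/4·y_{n+1}] ⇒ (1 − 1/4z)y_{n+1} = (1 + 3/4z)y_n
  ⇒ R(z) = (1 + 3/4z)/(1 − 1/4z).

Need |R(x)|<1, x<0.
x=-0.48: |R|=0.5714
R=−1: 1+3/4x = −1+1/4x ⇒ -1/2x=2 ⇒ x=2/(-1/2)=-4.0000
Confirm numerically:
  x=-3.716: |R|=0.92639 <1
  x=-2.800: |R|=0.64706 <1
  x=-2.417: |R|=0.50662 <1
  x=-1.604: |R|=0.14490 <1
  x=-4.193: |R|=1.04711 >1
  x=-4.033: |R|=1.00822 >1
Interval (-4.0000, 0).

(-4.0000,0); λ=-11 ⇒ h* = (4)/11 = 0.3636.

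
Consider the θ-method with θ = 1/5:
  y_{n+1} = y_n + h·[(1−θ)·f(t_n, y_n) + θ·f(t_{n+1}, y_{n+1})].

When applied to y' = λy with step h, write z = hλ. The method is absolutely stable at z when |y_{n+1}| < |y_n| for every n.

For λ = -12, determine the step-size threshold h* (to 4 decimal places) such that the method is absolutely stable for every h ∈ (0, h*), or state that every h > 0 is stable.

(-3.3333,0); λ=-12 ⇒ h* = (10/3)/12 = 0.2778.

Set f=λy, z=hλ:
  y_{n+1} = y_n + z·[4/5·y_n + 1/5·y_{n+1}] ⇒ (1 − 1/5z)y_{n+1} = (1 + 4/5z)y_n
  Hence R(z) = (1 + 4/5z)/(1 − 1/5z).

Boundary: |R(x)|=1, x<0.
x=-1.25: |R|=0.0000
R=−1: 1+4/5x = −1+1/5x ⇒ -3/5x=2 ⇒ x=2/(-3/5)=-3.3333
Confirm numerically:
  x=-2.620: |R|=0.71916 <1
  x=-2.484: |R|=0.65954 <1
  x=-2.043: |R|=0.45038 <1
  x=-1.826: |R|=0.33753 <1
  x=-3.873: |R|=1.18246 >1
  x=-3.778: |R|=1.15197 >1
  x=-3.476: |R|=1.05050 >1
So |R|<1 on (-3.3333, 0).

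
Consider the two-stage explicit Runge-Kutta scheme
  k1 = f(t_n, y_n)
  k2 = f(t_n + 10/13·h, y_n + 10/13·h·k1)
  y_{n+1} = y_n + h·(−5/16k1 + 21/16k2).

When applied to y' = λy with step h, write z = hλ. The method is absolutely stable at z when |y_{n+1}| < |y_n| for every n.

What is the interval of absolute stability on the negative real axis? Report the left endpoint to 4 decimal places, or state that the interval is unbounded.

z∈(-0.9905,0).

Test eqn y'=λy, z=hλ:
  k1=λy_n ⇒ h·k1=z·y_n;  k2=λ(1+10/13z)y_n ⇒ h·k2=z(1+10/13z)y_n
  y_{n+1}/y_n = 1 − 5/16z + 21/16z(1+10/13z) = 1 + z + 105/104z²
  so R(z) = 1 + z + 105/104z².

Solve |R(x)|<1 on ℝ⁻.
x=-1.64: |R|=2.0755
R=1: x+105/104x²=0 ⇒ x=−104/105=-0.9905; min R=1−1/(4·105/104)=0.7524>−1
Confirm numerically:
  x=-0.902: |R|=0.91943 <1
  x=-0.868: |R|=0.89267 <1
  x=-0.624: |R|=0.76912 <1
  x=-0.414: |R|=0.75904 <1
  x=-1.391: |R|=1.56249 >1
  x=-1.385: |R|=1.55167 >1
  x=-1.373: |R|=1.53026 >1
Interval (-0.9905, 0).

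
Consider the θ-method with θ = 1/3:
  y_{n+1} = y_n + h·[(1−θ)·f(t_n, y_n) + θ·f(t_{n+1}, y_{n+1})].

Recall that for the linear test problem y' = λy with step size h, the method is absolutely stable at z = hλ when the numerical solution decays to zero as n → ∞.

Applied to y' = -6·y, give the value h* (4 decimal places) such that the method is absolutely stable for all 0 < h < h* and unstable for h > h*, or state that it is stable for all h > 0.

On y'=λy, z=hλ:
  y_{n+1} = y_n + z·[2/3·y_n + 1/3·y_{n+1}] ⇒ (1 − 1/3z)y_{n+1} = (1 + 2/3z)y_n
  ⇒ R(z) = (1 + 2/3z)/(1 − 1/3z).

Boundary: |R(x)|=1, x<0.
x=-1.64: |R|=0.0603
R=−1: 1+2/3x = −1+1/3x ⇒ -1/3x=2 ⇒ x=2/(-1/3)=-6.0000
Confirm numerically:
  x=-5.059: |R|=0.88324 <1
  x=-4.449: |R|=0.79178 <1
  x=-4.334: |R|=0.77284 <1
  x=-3.897: |R|=0.69508 <1
  x=-6.237: |R|=1.02566 >1
  x=-6.033: |R|=1.00365 >1
Stable set (-6.0000, 0).

(-6.0000,0); λ=-6 ⇒ h* = (6)/6 = 1.0000.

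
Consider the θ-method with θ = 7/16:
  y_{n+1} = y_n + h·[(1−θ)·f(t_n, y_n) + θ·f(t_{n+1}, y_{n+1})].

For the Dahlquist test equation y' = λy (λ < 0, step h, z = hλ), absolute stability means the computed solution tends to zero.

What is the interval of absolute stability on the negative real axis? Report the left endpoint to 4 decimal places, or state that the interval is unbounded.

(-16.0000, 0).

With y'=λy (z=hλ):
  y_{n+1} = y_n + z·[9/16·y_n + 7/16·y_{n+1}] ⇒ (1 − 7/16z)y_{n+1} = (1 + 9/16z)y_n
  so R(z) = (1 + 9/16z)/(1 − 7/16z).

Need |R(x)|<1, x<0.
x=-1.47: |R|=0.1054
R=−1: 1+9/16x = −1+7/16x ⇒ -1/8x=2 ⇒ x=2/(-1/8)=-16.0000
Confirm numerically:
  x=-15.946: |R|=0.99915 <1
  x=-15.606: |R|=0.99371 <1
  x=-13.422: |R|=0.95311 <1
  x=-9.417: |R|=0.83928 <1
  x=-16.267: |R|=1.00411 >1
  x=-16.086: |R|=1.00134 >1
Interval (-16.0000, 0).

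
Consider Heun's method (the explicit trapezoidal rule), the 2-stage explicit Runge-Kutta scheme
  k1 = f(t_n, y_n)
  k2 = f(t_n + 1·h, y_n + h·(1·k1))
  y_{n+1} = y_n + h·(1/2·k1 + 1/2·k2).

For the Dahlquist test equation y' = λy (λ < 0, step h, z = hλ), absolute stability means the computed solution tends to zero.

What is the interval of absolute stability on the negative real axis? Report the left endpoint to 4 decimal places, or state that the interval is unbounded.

(-2.0000, 0).

Test eqn y'=λy, z=hλ:
  order 2, 2-stage ⇒ R(z)=1+z+z^2/2
  (e.g. R(-0.87)=0.50845, |R|=0.50845)

Need |R(x)|<1, x<0.
x=-0.87: |R|=0.5085
|R(-2.23)|=1.2565 |R(-2.07)|=1.0724 |R(-1.28)|=0.5392
Bisect:
  x_lo=-2.3957 |R|=1.4740  x_hi=-0.1808 |R|=0.8356
  mid=-1.28822 |R|=0.54153 →hi
  mid=-1.84195 |R|=0.85444 →hi
  mid=-2.11882 |R|=1.12588 →lo
  mid=-1.98039 |R|=0.98058 →hi
  mid=-2.04960 |R|=1.05083 →lo
  mid=-2.01499 |R|=1.01511 →lo
  mid=-1.99769 |R|=0.99769 →hi
  mid=-2.00634 |R|=1.00636 →lo
  mid=-2.00202 |R|=1.00202 →lo
  mid=-1.99985 |R|=0.99985 →hi
  ...
  [-2.00012,-1.99999] ⇒ x*=-2.0000
Interval (-2.0000, 0).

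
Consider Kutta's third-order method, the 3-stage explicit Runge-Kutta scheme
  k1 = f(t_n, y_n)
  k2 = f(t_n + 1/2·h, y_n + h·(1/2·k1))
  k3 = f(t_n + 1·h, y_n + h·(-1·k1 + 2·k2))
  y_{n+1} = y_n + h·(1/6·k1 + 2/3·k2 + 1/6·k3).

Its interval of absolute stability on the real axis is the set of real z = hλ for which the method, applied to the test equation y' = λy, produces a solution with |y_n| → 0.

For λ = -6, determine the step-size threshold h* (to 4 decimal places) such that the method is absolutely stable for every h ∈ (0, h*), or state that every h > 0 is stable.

On y'=λy, z=hλ:
  order 3, 3-stage ⇒ R(z)=1+z+z^2/2+z^3/6
  (e.g. R(-1.28)=0.18967, |R|=0.18967)

Boundary: |R(x)|=1, x<0.
x=-1.28: |R|=0.1897
|R(-2.75)|=1.4349 |R(-2.68)|=1.2969 |R(-0.73)|=0.4716
Bisect:
  x_lo=-2.9269 |R|=1.8226  x_hi=-0.0589 |R|=0.9428
  mid=-1.49289 |R|=0.06693 →hi
  mid=-2.20991 |R|=0.56681 →hi
  mid=-2.56841 |R|=1.09390 →lo
  mid=-2.38916 |R|=0.80804 →hi
  mid=-2.47879 |R|=0.94503 →hi
  mid=-2.52360 |R|=1.01793 →lo
  mid=-2.50119 |R|=0.98110 →hi
  mid=-2.51240 |R|=0.99942 →hi
  mid=-2.51800 |R|=1.00866 →lo
  ...
  [-2.51292,-2.51275] ⇒ x*=-2.5127
Interval (-2.5127, 0).

(-2.5127,0); λ=-6 ⇒ h* = 0.4188.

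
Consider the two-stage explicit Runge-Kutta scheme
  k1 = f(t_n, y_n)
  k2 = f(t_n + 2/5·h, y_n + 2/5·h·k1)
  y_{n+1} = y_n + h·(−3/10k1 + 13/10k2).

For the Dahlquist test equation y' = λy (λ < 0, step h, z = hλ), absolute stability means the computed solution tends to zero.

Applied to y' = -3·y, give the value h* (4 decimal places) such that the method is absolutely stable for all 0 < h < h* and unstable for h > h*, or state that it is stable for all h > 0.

(-1.9231,0); λ=-3 ⇒ h* = (25/13)/3 = 0.6410.

Set f=λy, z=hλ:
  k1=λy_n ⇒ h·k1=z·y_n;  k2=λ(1+2/5z)y_n ⇒ h·k2=z(1+2/5z)y_n
  y_{n+1}/y_n = 1 − 3/10z + 13/10z(1+2/5z) = 1 + z + 13/25z²
  so R(z) = 1 + z + 13/25z².

Need |R(x)|<1, x<0.
x=-1.61: |R|=0.7379
R=1: x+13/25x²=0 ⇒ x=−25/13=-1.9231; min R=1−1/(4·13/25)=0.5192>−1
Confirm numerically:
  x=-1.213: |R|=0.55211 <1
  x=-0.934: |R|=0.51963 <1
  x=-0.795: |R|=0.53365 <1
  x=-2.475: |R|=1.71033 >1
  x=-2.365: |R|=1.54348 >1
  x=-2.173: |R|=1.28240 >1
Interval (-1.9231, 0).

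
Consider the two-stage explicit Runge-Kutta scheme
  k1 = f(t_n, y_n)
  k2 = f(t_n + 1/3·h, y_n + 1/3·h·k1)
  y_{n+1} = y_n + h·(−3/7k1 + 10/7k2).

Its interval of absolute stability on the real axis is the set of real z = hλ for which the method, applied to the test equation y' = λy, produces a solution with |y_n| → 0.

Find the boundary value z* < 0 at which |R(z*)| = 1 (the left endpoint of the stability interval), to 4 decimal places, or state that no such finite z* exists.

On y'=λy, z=hλ:
  k1=λy_n ⇒ h·k1=z·y_n;  k2=λ(1+1/3z)y_n ⇒ h·k2=z(1+1/3z)y_n
  y_{n+1}/y_n = 1 − 3/7z + 10/7z(1+1/3z) = 1 + z + 10/21z²
  so R(z) = 1 + z + 10/21z².

Boundary: |R(x)|=1, x<0.
x=-1.32: |R|=0.5097
R=1: x+10/21x²=0 ⇒ x=−21/10=-2.1000; min R=1−1/(4·10/21)=0.4750>−1
Confirm numerically:
  x=-1.957: |R|=0.86674 <1
  x=-1.794: |R|=0.73859 <1
  x=-1.649: |R|=0.64586 <1
  x=-2.619: |R|=1.64727 >1
  x=-2.283: |R|=1.19895 >1
Stable set (-2.1000, 0).

left endpoint -2.1000.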